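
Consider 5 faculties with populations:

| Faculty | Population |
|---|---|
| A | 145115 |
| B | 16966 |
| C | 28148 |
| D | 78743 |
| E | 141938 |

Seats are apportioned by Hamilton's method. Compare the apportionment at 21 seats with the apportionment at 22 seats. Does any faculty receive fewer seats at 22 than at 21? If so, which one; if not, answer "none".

C

At 21 seats: A 7, B 1, C 2, D 4, E 7.
At 22 seats: A 8, B 1, C 1, D 4, E 8.
C drops from 2 to 1.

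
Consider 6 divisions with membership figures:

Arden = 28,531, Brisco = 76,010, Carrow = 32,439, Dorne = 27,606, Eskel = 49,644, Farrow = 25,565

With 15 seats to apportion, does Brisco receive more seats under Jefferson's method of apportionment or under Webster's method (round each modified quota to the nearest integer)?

Jefferson: Arden 2, Brisco 5, Carrow 2, Dorne 2, Eskel 3, Farrow 1.
Webster: Arden 2, Brisco 4, Carrow 2, Dorne 2, Eskel 3, Farrow 2.
Brisco gets 5 under Jefferson and 4 under Webster.

Jefferson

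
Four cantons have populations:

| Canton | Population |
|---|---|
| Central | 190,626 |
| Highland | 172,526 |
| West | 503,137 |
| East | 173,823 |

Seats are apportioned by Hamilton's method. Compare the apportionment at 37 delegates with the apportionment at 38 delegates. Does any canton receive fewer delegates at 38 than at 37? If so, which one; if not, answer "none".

none

At 37 seats: Central 7, Highland 6, West 18, East 6.
At 38 seats: Central 7, Highland 6, West 19, East 6.
No canton's allocation decreased.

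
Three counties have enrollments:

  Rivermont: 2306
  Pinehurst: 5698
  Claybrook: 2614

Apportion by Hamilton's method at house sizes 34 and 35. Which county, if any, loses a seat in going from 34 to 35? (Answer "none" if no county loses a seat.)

At 34 seats: Rivermont 8, Pinehurst 18, Claybrook 8.
At 35 seats: Rivermont 7, Pinehurst 19, Claybrook 9.
Rivermont drops from 8 to 7.

Rivermont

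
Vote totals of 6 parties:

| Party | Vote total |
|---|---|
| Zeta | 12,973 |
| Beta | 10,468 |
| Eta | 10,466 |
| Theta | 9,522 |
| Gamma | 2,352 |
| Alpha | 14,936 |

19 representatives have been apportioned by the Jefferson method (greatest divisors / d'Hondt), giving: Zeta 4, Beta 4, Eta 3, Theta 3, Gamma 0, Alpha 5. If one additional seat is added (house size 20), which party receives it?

Priority for the next seat is population ÷ (current seats + 1).
Priorities: Zeta 2594.600, Beta 2093.600, Eta 2616.500, Theta 2380.500, Gamma 2352.000, Alpha 2489.333.
Highest priority: Eta.

Eta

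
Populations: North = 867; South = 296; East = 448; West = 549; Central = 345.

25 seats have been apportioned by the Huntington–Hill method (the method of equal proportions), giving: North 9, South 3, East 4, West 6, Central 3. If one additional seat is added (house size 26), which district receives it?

East

Priority for the next seat is population ÷ (√(s·(s+1))).
Priorities: North 91.390, South 85.448, East 100.176, West 84.713, Central 99.593.
Highest priority: East.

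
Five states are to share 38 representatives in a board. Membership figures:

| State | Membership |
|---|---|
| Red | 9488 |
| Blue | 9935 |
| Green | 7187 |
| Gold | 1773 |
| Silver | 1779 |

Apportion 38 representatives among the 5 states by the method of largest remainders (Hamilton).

Red: 12, Blue: 13, Green: 9, Gold: 2, Silver: 2

Total 30162; standard divisor 30162/38 ≈ 793.737.
Standard quotas: Red 11.9536, Blue 12.5167, Green 9.0546, Gold 2.2337, Silver 2.2413.
Lower quotas: Red 11, Blue 12, Green 9, Gold 2, Silver 2 (sum 36, leaving 2 seats).
Remainders in descending order: Red 0.9536, Blue 0.5167, Silver 0.2413, Gold 0.2337, Green 0.0546.
Largest remainders: Red, Blue receive the extra seats.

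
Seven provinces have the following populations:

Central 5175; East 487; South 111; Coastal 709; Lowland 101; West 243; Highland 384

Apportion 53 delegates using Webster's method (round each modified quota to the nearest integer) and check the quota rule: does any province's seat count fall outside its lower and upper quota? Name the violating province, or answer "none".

Central

Standard quotas: Central 38.041, East 3.580, South 0.816, Coastal 5.212, Lowland 0.742, West 1.786, Highland 2.823.
Webster allocation: Central 37, East 4, South 1, Coastal 5, Lowland 1, West 2, Highland 3.
Central has quota 38.041 (lower 38, upper 39) but receives 37 — outside the quota interval.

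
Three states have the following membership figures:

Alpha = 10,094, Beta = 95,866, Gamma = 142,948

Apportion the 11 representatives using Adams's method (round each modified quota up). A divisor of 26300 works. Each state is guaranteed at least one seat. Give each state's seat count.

With modified divisor 26300: modified quotas Alpha 0.384, Beta 3.645, Gamma 5.435.
Rounding up: Alpha 1, Beta 4, Gamma 6 (total 11).

Alpha: 1, Beta: 4, Gamma: 6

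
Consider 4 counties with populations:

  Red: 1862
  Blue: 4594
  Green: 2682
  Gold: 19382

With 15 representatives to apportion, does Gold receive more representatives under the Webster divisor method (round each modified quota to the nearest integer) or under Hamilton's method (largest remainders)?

Webster

Webster: Red 1, Blue 2, Green 1, Gold 11.
Hamilton: Red 1, Blue 3, Green 1, Gold 10.
Gold gets 11 under Webster and 10 under Hamilton.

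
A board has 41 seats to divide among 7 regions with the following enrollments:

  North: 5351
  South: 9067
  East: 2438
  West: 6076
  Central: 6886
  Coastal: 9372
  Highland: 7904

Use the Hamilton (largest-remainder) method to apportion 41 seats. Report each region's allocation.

The standard divisor is 47094/41 ≈ 1148.634.
Standard quotas: North 4.6586, South 7.8937, East 2.1225, West 5.2898, Central 5.9949, Coastal 8.1593, Highland 6.8812.
Lower quotas: North 4, South 7, East 2, West 5, Central 5, Coastal 8, Highland 6 (sum 37, leaving 4 seats).
Remainders in descending order: Central 0.9949, South 0.8937, Highland 0.8812, North 0.6586, West 0.2898, Coastal 0.1593, East 0.1225.
Largest remainders: Central, South, Highland, North receive the extra seats.

North: 5, South: 8, East: 2, West: 5, Central: 6, Coastal: 8, Highland: 7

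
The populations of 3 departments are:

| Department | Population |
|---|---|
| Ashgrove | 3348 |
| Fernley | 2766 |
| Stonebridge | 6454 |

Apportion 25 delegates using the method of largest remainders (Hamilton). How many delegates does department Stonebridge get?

13

Standard divisor: 12568 ÷ 25 ≈ 502.72.
Standard quotas: Ashgrove 6.6598, Fernley 5.5021, Stonebridge 12.8382.
Lower quotas: Ashgrove 6, Fernley 5, Stonebridge 12 (sum 23, leaving 2 seats).
Remainders in descending order: Stonebridge 0.8382, Ashgrove 0.6598, Fernley 0.5021.
Largest remainders: Stonebridge, Ashgrove receive the extra seats.
Stonebridge receives 13.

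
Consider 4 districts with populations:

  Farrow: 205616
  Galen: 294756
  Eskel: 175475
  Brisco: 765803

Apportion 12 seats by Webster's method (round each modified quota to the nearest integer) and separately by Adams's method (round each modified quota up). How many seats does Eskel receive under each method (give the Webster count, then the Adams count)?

Webster: Farrow 2, Galen 3, Eskel 1, Brisco 6.
Adams: Farrow 2, Galen 2, Eskel 2, Brisco 6.
Eskel gets 1 under Webster and 2 under Adams.

1 and 2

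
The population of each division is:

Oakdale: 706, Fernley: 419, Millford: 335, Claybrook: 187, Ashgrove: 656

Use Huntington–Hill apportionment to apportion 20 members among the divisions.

With divisor 120: modified quotas Oakdale 5.883, Fernley 3.492, Millford 2.792, Claybrook 1.558, Ashgrove 5.467.
Geometric-mean thresholds: Oakdale √(5·6)=5.477, Fernley √(3·4)=3.464, Millford √(2·3)=2.449, Claybrook √(1·2)=1.414, Ashgrove √(5·6)=5.477.
Each quota rounded against its threshold gives Oakdale 6, Fernley 4, Millford 3, Claybrook 2, Ashgrove 5 (total 20).

Oakdale: 6, Fernley: 4, Millford: 3, Claybrook: 2, Ashgrove: 5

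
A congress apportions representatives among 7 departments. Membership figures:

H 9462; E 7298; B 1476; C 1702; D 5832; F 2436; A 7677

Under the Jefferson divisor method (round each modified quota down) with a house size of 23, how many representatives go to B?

1

Standard divisor 35883/23 ≈ 1560.13; standard quotas: H 6.065, E 4.678, B 0.946, C 1.091, D 3.738, F 1.561, A 4.921.
Rounding down gives 6, 4, 0, 1, 3, 1, 4 = 19 seats, so the divisor must be adjusted.
With modified divisor 1400: modified quotas H 6.759, E 5.213, B 1.054, C 1.216, D 4.166, F 1.740, A 5.484.
Rounding down: H 6, E 5, B 1, C 1, D 4, F 1, A 5 (total 23).
B receives 1.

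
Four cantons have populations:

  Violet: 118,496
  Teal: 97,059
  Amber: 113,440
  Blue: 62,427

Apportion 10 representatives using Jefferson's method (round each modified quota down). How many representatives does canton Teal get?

3

Standard divisor 391422/10 ≈ 39142.2; standard quotas: Violet 3.027, Teal 2.480, Amber 2.898, Blue 1.595.
Rounding down gives 3, 2, 2, 1 = 8 seats, so the divisor must be adjusted.
With modified divisor 31800: modified quotas Violet 3.726, Teal 3.052, Amber 3.567, Blue 1.963.
Rounding down: Violet 3, Teal 3, Amber 3, Blue 1 (total 10).
Teal receives 3.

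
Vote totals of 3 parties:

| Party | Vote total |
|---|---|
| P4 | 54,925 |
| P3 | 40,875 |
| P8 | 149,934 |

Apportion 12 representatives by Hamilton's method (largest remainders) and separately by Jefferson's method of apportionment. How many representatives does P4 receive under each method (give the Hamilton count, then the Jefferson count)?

Hamilton: P4 3, P3 2, P8 7.
Jefferson: P4 2, P3 2, P8 8.
P4 gets 3 under Hamilton and 2 under Jefferson.

3 and 2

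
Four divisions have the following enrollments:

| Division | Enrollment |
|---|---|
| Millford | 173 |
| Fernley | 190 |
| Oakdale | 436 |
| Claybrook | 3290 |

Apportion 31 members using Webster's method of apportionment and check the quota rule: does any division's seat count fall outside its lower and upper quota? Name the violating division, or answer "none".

Standard quotas: Millford 1.312, Fernley 1.440, Oakdale 3.305, Claybrook 24.943.
Webster allocation: Millford 1, Fernley 1, Oakdale 3, Claybrook 26.
Claybrook has quota 24.943 (lower 24, upper 25) but receives 26 — outside the quota interval.

Claybrook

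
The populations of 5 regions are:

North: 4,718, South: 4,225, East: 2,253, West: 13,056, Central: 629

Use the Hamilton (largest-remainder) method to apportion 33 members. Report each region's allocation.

North=6, South=6, East=3, West=17, Central=1

Standard divisor: 24881 ÷ 33 ≈ 753.97.
Standard quotas: North 6.2575, South 5.6037, East 2.9882, West 17.3163, Central 0.8343.
Lower quotas: North 6, South 5, East 2, West 17, Central 0 (sum 30, leaving 3 seats).
Remainders in descending order: East 0.9882, Central 0.8343, South 0.6037, West 0.3163, North 0.2575.
Largest remainders: East, Central, South receive the extra seats.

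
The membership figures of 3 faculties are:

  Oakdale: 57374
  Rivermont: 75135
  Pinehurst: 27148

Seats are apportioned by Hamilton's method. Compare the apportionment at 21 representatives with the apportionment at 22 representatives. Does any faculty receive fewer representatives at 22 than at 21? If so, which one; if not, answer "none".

none

At 21 seats: Oakdale 7, Rivermont 10, Pinehurst 4.
At 22 seats: Oakdale 8, Rivermont 10, Pinehurst 4.
No faculty's allocation decreased.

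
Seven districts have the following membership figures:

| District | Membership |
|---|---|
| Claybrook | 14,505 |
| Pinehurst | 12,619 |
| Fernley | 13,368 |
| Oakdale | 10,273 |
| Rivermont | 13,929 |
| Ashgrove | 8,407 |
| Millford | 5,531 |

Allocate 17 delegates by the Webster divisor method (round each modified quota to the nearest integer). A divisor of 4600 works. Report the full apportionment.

Claybrook=3, Pinehurst=3, Fernley=3, Oakdale=2, Rivermont=3, Ashgrove=2, Millford=1

With modified divisor 4600: modified quotas Claybrook 3.153, Pinehurst 2.743, Fernley 2.906, Oakdale 2.233, Rivermont 3.028, Ashgrove 1.828, Millford 1.202.
Rounding to the nearest integer: Claybrook 3, Pinehurst 3, Fernley 3, Oakdale 2, Rivermont 3, Ashgrove 2, Millford 1 (total 17).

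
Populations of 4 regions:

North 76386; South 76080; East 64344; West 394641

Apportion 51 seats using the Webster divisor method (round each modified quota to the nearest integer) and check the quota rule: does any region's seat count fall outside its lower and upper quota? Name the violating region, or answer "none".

West

Standard quotas: North 6.371, South 6.346, East 5.367, West 32.916.
Webster allocation: North 6, South 6, East 5, West 34.
West has quota 32.916 (lower 32, upper 33) but receives 34 — outside the quota interval.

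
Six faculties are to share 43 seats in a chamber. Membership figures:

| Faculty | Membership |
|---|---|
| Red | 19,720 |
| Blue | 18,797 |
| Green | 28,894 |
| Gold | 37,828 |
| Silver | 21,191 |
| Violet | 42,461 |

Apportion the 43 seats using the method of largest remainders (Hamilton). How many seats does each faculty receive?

The standard divisor is 168891/43 ≈ 3927.698.
Standard quotas: Red 5.0208, Blue 4.7858, Green 7.3565, Gold 9.6311, Silver 5.3953, Violet 10.8107.
Lower quotas: Red 5, Blue 4, Green 7, Gold 9, Silver 5, Violet 10 (sum 40, leaving 3 seats).
Remainders in descending order: Violet 0.8107, Blue 0.7858, Gold 0.6311, Silver 0.3953, Green 0.3565, Red 0.0208.
Largest remainders: Violet, Blue, Gold receive the extra seats.

Red=5; Blue=5; Green=7; Gold=10; Silver=5; Violet=11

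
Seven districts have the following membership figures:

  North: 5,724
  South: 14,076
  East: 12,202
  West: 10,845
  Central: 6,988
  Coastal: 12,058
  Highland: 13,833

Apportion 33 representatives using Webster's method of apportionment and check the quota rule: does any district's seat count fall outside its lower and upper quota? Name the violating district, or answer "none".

none

Standard quotas: North 2.494, South 6.134, East 5.317, West 4.726, Central 3.045, Coastal 5.255, Highland 6.028.
Webster allocation: North 3, South 6, East 5, West 5, Central 3, Coastal 5, Highland 6.
Every allocation lies between the lower and upper quota.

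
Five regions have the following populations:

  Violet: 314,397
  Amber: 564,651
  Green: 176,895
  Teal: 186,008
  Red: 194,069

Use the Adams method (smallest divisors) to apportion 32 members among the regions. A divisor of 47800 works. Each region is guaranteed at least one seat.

Violet 7, Amber 12, Green 4, Teal 4, Red 5

With modified divisor 47800: modified quotas Violet 6.577, Amber 11.813, Green 3.701, Teal 3.891, Red 4.060.
Rounding up: Violet 7, Amber 12, Green 4, Teal 4, Red 5 (total 32).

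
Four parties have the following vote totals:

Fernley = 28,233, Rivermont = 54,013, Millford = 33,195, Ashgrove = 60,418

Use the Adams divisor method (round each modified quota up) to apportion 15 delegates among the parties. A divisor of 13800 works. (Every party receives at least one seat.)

Fernley 3, Rivermont 4, Millford 3, Ashgrove 5

With modified divisor 13800: modified quotas Fernley 2.046, Rivermont 3.914, Millford 2.405, Ashgrove 4.378.
Rounding up: Fernley 3, Rivermont 4, Millford 3, Ashgrove 5 (total 15).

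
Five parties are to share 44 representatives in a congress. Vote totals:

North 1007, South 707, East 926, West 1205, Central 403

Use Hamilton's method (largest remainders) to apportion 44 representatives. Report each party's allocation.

North=10, South=7, East=10, West=13, Central=4

Total 4248; standard divisor 4248/44 ≈ 96.545.
Standard quotas: North 10.430, South 7.323, East 9.591, West 12.481, Central 4.174.
Lower quotas: North 10, South 7, East 9, West 12, Central 4 (sum 42, leaving 2 seats).
Remainders in descending order: East 0.591, West 0.481, North 0.430, South 0.323, Central 0.174.
The surplus seats go to East, West.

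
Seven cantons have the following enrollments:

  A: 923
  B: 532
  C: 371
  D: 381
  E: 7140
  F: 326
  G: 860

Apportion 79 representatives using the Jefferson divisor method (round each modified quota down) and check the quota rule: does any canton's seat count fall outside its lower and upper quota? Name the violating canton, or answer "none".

Standard quotas: A 6.923, B 3.990, C 2.783, D 2.858, E 53.552, F 2.445, G 6.450.
Jefferson allocation: A 7, B 4, C 2, D 2, E 56, F 2, G 6.
E has quota 53.552 (lower 53, upper 54) but receives 56 — outside the quota interval.

E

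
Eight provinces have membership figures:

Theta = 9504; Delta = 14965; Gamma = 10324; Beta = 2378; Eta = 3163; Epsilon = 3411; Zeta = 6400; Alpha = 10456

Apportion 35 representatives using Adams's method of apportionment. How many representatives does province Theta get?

5

Standard divisor 60601/35 ≈ 1731.457; standard quotas: Theta 5.489, Delta 8.643, Gamma 5.963, Beta 1.373, Eta 1.827, Epsilon 1.970, Zeta 3.696, Alpha 6.039.
Rounding up gives 6, 9, 6, 2, 2, 2, 4, 7 = 38 seats, so the divisor must be adjusted.
With modified divisor 2000: modified quotas Theta 4.752, Delta 7.482, Gamma 5.162, Beta 1.189, Eta 1.581, Epsilon 1.706, Zeta 3.200, Alpha 5.228.
Rounding up: Theta 5, Delta 8, Gamma 6, Beta 2, Eta 2, Epsilon 2, Zeta 4, Alpha 6 (total 35).
Theta receives 5.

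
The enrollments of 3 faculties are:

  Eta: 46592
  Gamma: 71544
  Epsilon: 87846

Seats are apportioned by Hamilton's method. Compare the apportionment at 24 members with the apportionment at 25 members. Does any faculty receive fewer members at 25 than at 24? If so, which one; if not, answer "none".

At 24 seats: Eta 6, Gamma 8, Epsilon 10.
At 25 seats: Eta 5, Gamma 9, Epsilon 11.
Eta drops from 6 to 5.

Eta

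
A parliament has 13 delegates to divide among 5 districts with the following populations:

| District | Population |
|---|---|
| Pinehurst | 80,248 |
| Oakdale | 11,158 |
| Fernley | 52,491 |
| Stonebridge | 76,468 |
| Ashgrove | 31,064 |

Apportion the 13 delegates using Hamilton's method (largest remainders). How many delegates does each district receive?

Pinehurst: 4, Oakdale: 0, Fernley: 3, Stonebridge: 4, Ashgrove: 2

Total 251429; standard divisor 251429/13 ≈ 19340.692.
Standard quotas: Pinehurst 4.1492, Oakdale 0.5769, Fernley 2.7140, Stonebridge 3.9537, Ashgrove 1.6061.
Lower quotas: Pinehurst 4, Oakdale 0, Fernley 2, Stonebridge 3, Ashgrove 1 (sum 10, leaving 3 seats).
Remainders in descending order: Stonebridge 0.9537, Fernley 0.7140, Ashgrove 0.6061, Oakdale 0.5769, Pinehurst 0.1492.
The surplus seats go to Stonebridge, Fernley, Ashgrove.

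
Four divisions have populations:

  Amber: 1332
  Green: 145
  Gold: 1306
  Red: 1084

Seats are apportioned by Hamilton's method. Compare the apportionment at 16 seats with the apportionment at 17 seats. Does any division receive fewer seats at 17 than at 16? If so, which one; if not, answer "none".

At 16 seats: Amber 6, Green 1, Gold 5, Red 4.
At 17 seats: Amber 6, Green 0, Gold 6, Red 5.
Green drops from 1 to 0.

Green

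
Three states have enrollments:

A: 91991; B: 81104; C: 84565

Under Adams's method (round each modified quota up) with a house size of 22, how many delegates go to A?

8

Standard divisor 257660/22 ≈ 11711.818; standard quotas: A 7.855, B 6.925, C 7.220.
Rounding up gives 8, 7, 8 = 23 seats, so the divisor must be adjusted.
With modified divisor 12600: modified quotas A 7.301, B 6.437, C 6.712.
Rounding up: A 8, B 7, C 7 (total 22).
A receives 8.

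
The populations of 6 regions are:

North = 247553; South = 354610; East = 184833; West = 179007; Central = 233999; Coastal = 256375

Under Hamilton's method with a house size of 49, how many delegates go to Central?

Total 1456377; standard divisor 1456377/49 ≈ 29721.98.
Standard quotas: North 8.3290, South 11.9309, East 6.2187, West 6.0227, Central 7.8729, Coastal 8.6258.
Lower quotas: North 8, South 11, East 6, West 6, Central 7, Coastal 8 (sum 46, leaving 3 seats).
Remainders in descending order: South 0.9309, Central 0.8729, Coastal 0.6258, North 0.3290, East 0.2187, West 0.0227.
The surplus seats go to South, Central, Coastal.
Central receives 8.

8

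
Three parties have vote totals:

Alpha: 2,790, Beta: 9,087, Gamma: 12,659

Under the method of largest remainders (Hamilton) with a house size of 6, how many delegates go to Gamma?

Standard divisor: 24536 ÷ 6 ≈ 4089.333.
Standard quotas: Alpha 0.6823, Beta 2.2221, Gamma 3.0956.
Lower quotas: Alpha 0, Beta 2, Gamma 3 (sum 5, leaving 1 seat).
Remainders in descending order: Alpha 0.6823, Beta 0.2221, Gamma 0.0956.
The surplus seat goes to Alpha.
Gamma receives 3.

3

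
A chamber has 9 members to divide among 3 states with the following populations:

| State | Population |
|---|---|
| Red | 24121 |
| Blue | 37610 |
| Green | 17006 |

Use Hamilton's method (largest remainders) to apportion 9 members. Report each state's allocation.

Red=3, Blue=4, Green=2

Standard divisor: 78737 ÷ 9 ≈ 8748.556.
Standard quotas: Red 2.7571, Blue 4.2990, Green 1.9439.
Lower quotas: Red 2, Blue 4, Green 1 (sum 7, leaving 2 seats).
Remainders in descending order: Green 0.9439, Red 0.7571, Blue 0.2990.
Largest remainders: Green, Red receive the extra seats.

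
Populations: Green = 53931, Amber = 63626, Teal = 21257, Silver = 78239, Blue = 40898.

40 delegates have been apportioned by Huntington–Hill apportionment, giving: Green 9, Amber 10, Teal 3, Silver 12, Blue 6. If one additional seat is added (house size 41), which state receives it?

Priority for the next seat is population ÷ (√(s·(s+1))).
Priorities: Green 5684.827, Amber 6066.501, Teal 6136.367, Silver 6264.133, Blue 6310.698.
Highest priority: Blue.

Blue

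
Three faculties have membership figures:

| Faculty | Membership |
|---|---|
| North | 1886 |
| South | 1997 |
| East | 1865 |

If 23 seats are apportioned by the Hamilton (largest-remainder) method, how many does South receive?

8

Total 5748; standard divisor 5748/23 ≈ 249.913.
Standard quotas: North 7.547, South 7.991, East 7.463.
Lower quotas: North 7, South 7, East 7 (sum 21, leaving 2 seats).
Remainders in descending order: South 0.991, North 0.547, East 0.463.
The surplus seats go to South, North.
South receives 8.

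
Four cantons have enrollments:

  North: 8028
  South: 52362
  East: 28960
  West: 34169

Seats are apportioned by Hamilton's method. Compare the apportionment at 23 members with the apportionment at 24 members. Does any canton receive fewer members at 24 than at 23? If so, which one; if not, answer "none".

North

At 23 seats: North 2, South 10, East 5, West 6.
At 24 seats: North 1, South 10, East 6, West 7.
North drops from 2 to 1.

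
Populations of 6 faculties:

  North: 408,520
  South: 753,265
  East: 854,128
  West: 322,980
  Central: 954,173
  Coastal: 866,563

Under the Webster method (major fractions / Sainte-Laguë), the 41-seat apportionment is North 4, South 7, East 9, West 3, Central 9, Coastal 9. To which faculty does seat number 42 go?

Central

Priority for the next seat is population ÷ (current seats + 0.5).
Priorities: North 90782.222, South 100435.333, East 89908.211, West 92280.000, Central 100439.263, Coastal 91217.158.
Highest priority: Central.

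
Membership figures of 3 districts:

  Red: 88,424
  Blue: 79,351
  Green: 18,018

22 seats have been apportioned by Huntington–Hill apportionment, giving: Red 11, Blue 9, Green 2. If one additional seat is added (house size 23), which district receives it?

Priority for the next seat is population ÷ (√(s·(s+1))).
Priorities: Red 7696.321, Blue 8364.330, Green 7355.818.
Highest priority: Blue.

Blue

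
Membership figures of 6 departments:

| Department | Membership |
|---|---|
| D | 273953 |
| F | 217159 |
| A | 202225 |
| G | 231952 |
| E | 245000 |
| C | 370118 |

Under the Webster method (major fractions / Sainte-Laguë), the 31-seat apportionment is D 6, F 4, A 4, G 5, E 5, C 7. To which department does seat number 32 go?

C

Priority for the next seat is population ÷ (current seats + 0.5).
Priorities: D 42146.615, F 48257.556, A 44938.889, G 42173.091, E 44545.455, C 49349.067.
Highest priority: C.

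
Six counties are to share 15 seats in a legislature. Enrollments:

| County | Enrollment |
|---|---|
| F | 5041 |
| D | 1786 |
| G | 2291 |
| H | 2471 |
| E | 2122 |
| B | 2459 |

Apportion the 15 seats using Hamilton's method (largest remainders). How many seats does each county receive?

F 5, D 2, G 2, H 2, E 2, B 2

The standard divisor is 16170/15 = 1078.
Standard quotas: F 4.6763, D 1.6568, G 2.1252, H 2.2922, E 1.9685, B 2.2811.
Lower quotas: F 4, D 1, G 2, H 2, E 1, B 2 (sum 12, leaving 3 seats).
Remainders in descending order: E 0.9685, F 0.6763, D 0.6568, H 0.2922, B 0.2811, G 0.1252.
Largest remainders: E, F, D receive the extra seats.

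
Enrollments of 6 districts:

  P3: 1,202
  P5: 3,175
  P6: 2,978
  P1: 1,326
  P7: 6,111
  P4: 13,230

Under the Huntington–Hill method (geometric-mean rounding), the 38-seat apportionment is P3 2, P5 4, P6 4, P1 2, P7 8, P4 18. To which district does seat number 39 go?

P7

Priority for the next seat is population ÷ (√(s·(s+1))).
Priorities: P3 490.714, P5 709.952, P6 665.901, P1 541.337, P7 720.188, P4 715.396.
Highest priority: P7.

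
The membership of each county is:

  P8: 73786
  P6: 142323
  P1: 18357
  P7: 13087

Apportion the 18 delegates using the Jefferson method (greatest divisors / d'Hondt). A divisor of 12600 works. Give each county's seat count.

With modified divisor 12600: modified quotas P8 5.856, P6 11.295, P1 1.457, P7 1.039.
Rounding down: P8 5, P6 11, P1 1, P7 1 (total 18).

P8 5; P6 11; P1 1; P7 1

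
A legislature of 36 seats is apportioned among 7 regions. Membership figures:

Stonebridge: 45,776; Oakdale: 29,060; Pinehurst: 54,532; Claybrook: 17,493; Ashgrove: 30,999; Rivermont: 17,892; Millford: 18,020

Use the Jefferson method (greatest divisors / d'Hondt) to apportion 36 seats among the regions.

Stonebridge 8; Oakdale 5; Pinehurst 9; Claybrook 3; Ashgrove 5; Rivermont 3; Millford 3

Standard divisor 213772/36 ≈ 5938.111; standard quotas: Stonebridge 7.709, Oakdale 4.894, Pinehurst 9.183, Claybrook 2.946, Ashgrove 5.220, Rivermont 3.013, Millford 3.035.
Rounding down gives 7, 4, 9, 2, 5, 3, 3 = 33 seats, so the divisor must be adjusted.
With modified divisor 5600: modified quotas Stonebridge 8.174, Oakdale 5.189, Pinehurst 9.738, Claybrook 3.124, Ashgrove 5.536, Rivermont 3.195, Millford 3.218.
Rounding down: Stonebridge 8, Oakdale 5, Pinehurst 9, Claybrook 3, Ashgrove 5, Rivermont 3, Millford 3 (total 36).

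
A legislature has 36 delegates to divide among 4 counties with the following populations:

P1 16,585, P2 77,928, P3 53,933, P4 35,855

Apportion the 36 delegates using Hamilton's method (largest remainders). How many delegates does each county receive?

Standard divisor: 184301 ÷ 36 ≈ 5119.472.
Standard quotas: P1 3.2396, P2 15.2219, P3 10.5349, P4 7.0037.
Lower quotas: P1 3, P2 15, P3 10, P4 7 (sum 35, leaving 1 seat).
Remainders in descending order: P3 0.5349, P1 0.2396, P2 0.2219, P4 0.0037.
Largest remainder: P3 receives the extra seat.

P1=3; P2=15; P3=11; P4=7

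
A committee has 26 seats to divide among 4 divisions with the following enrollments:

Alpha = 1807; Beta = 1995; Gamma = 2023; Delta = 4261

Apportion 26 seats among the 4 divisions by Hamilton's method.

Standard divisor: 10086 ÷ 26 ≈ 387.923.
Standard quotas: Alpha 4.658, Beta 5.143, Gamma 5.215, Delta 10.984.
Lower quotas: Alpha 4, Beta 5, Gamma 5, Delta 10 (sum 24, leaving 2 seats).
Remainders in descending order: Delta 0.984, Alpha 0.658, Gamma 0.215, Beta 0.143.
The surplus seats go to Delta, Alpha.

Alpha 5; Beta 5; Gamma 5; Delta 11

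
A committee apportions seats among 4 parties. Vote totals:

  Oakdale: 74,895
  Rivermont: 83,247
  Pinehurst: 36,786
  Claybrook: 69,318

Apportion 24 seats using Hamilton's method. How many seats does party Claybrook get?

6

The standard divisor is 264246/24 ≈ 11010.25.
Standard quotas: Oakdale 6.8023, Rivermont 7.5609, Pinehurst 3.3411, Claybrook 6.2958.
Lower quotas: Oakdale 6, Rivermont 7, Pinehurst 3, Claybrook 6 (sum 22, leaving 2 seats).
Remainders in descending order: Oakdale 0.8023, Rivermont 0.5609, Pinehurst 0.3411, Claybrook 0.2958.
Largest remainders: Oakdale, Rivermont receive the extra seats.
Claybrook receives 6.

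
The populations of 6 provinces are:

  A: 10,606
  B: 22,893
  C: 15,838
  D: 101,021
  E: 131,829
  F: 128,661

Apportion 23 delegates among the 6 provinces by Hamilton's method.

A 1; B 1; C 1; D 6; E 7; F 7

The standard divisor is 410848/23 ≈ 17862.957.
Standard quotas: A 0.5937, B 1.2816, C 0.8866, D 5.6553, E 7.3800, F 7.2027.
Lower quotas: A 0, B 1, C 0, D 5, E 7, F 7 (sum 20, leaving 3 seats).
Remainders in descending order: C 0.8866, D 0.6553, A 0.5937, E 0.3800, B 0.2816, F 0.2027.
The surplus seats go to C, D, A.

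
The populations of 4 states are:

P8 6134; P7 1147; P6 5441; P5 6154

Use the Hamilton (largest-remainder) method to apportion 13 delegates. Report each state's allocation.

P8=4, P7=1, P6=4, P5=4

Standard divisor: 18876 ÷ 13 = 1452.
Standard quotas: P8 4.2245, P7 0.7899, P6 3.7472, P5 4.2383.
Lower quotas: P8 4, P7 0, P6 3, P5 4 (sum 11, leaving 2 seats).
Remainders in descending order: P7 0.7899, P6 0.7472, P5 0.2383, P8 0.2245.
Largest remainders: P7, P6 receive the extra seats.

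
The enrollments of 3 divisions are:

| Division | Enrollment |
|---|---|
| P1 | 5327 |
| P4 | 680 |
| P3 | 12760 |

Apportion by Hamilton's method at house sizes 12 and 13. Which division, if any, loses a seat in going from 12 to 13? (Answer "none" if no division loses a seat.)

At 12 seats: P1 3, P4 1, P3 8.
At 13 seats: P1 4, P4 0, P3 9.
P4 drops from 1 to 0.

P4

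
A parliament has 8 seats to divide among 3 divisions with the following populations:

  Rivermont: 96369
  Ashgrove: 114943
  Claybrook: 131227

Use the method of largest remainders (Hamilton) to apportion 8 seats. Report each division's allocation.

Rivermont 2; Ashgrove 3; Claybrook 3

The standard divisor is 342539/8 ≈ 42817.375.
Standard quotas: Rivermont 2.2507, Ashgrove 2.6845, Claybrook 3.0648.
Lower quotas: Rivermont 2, Ashgrove 2, Claybrook 3 (sum 7, leaving 1 seat).
Remainders in descending order: Ashgrove 0.6845, Rivermont 0.2507, Claybrook 0.0648.
The surplus seat goes to Ashgrove.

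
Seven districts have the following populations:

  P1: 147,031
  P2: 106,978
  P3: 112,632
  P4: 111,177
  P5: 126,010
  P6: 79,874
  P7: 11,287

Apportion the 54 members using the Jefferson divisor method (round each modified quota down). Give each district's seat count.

P1 12, P2 8, P3 9, P4 9, P5 10, P6 6, P7 0

Standard divisor 694989/54 ≈ 12870.167; standard quotas: P1 11.424, P2 8.312, P3 8.751, P4 8.638, P5 9.791, P6 6.206, P7 0.877.
Rounding down gives 11, 8, 8, 8, 9, 6, 0 = 50 seats, so the divisor must be adjusted.
With modified divisor 12100: modified quotas P1 12.151, P2 8.841, P3 9.308, P4 9.188, P5 10.414, P6 6.601, P7 0.933.
Rounding down: P1 12, P2 8, P3 9, P4 9, P5 10, P6 6, P7 0 (total 54).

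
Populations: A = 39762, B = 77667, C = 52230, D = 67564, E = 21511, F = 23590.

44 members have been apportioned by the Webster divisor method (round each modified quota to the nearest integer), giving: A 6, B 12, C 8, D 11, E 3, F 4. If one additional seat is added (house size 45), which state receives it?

Priority for the next seat is population ÷ (current seats + 0.5).
Priorities: A 6117.231, B 6213.360, C 6144.706, D 5875.130, E 6146.000, F 5242.222.
Highest priority: B.

B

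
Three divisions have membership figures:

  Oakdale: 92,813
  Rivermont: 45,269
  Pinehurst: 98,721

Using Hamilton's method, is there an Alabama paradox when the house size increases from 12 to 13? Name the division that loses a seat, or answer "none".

At 12 seats: Oakdale 5, Rivermont 2, Pinehurst 5.
At 13 seats: Oakdale 5, Rivermont 3, Pinehurst 5.
No division's allocation decreased.

none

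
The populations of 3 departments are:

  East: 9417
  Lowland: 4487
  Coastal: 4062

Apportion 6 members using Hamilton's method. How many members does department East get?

3

The standard divisor is 17966/6 ≈ 2994.333.
Standard quotas: East 3.1449, Lowland 1.4985, Coastal 1.3566.
Lower quotas: East 3, Lowland 1, Coastal 1 (sum 5, leaving 1 seat).
Remainders in descending order: Lowland 0.4985, Coastal 0.3566, East 0.1449.
The surplus seat goes to Lowland.
East receives 3.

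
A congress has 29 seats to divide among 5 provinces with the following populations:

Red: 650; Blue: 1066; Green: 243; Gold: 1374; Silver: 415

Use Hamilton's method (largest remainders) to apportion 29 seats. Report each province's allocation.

Red 5; Blue 8; Green 2; Gold 11; Silver 3

Standard divisor: 3748 ÷ 29 ≈ 129.241.
Standard quotas: Red 5.029, Blue 8.248, Green 1.880, Gold 10.631, Silver 3.211.
Lower quotas: Red 5, Blue 8, Green 1, Gold 10, Silver 3 (sum 27, leaving 2 seats).
Remainders in descending order: Green 0.880, Gold 0.631, Blue 0.248, Silver 0.211, Red 0.029.
The surplus seats go to Green, Gold.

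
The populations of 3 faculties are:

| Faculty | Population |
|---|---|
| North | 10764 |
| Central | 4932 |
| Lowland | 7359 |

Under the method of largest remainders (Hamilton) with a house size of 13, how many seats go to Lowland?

4

Total 23055; standard divisor 23055/13 ≈ 1773.462.
Standard quotas: North 6.0695, Central 2.7810, Lowland 4.1495.
Lower quotas: North 6, Central 2, Lowland 4 (sum 12, leaving 1 seat).
Remainders in descending order: Central 0.7810, Lowland 0.1495, North 0.0695.
The surplus seat goes to Central.
Lowland receives 4.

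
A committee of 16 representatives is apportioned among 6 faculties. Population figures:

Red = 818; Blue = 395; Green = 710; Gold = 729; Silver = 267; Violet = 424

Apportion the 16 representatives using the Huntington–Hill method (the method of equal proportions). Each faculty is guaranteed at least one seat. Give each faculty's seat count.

Red 4, Blue 2, Green 3, Gold 4, Silver 1, Violet 2

With divisor 208: modified quotas Red 3.933, Blue 1.899, Green 3.413, Gold 3.505, Silver 1.284, Violet 2.038.
Geometric-mean thresholds: Red √(3·4)=3.464, Blue √(1·2)=1.414, Green √(3·4)=3.464, Gold √(3·4)=3.464, Silver √(1·2)=1.414, Violet √(2·3)=2.449.
Each quota rounded against its threshold gives Red 4, Blue 2, Green 3, Gold 4, Silver 1, Violet 2 (total 16).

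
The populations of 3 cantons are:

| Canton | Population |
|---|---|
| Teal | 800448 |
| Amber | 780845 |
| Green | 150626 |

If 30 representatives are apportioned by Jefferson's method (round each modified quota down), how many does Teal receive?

14

Standard divisor 1731919/30 ≈ 57730.633; standard quotas: Teal 13.865, Amber 13.526, Green 2.609.
Rounding down gives 13, 13, 2 = 28 seats, so the divisor must be adjusted.
With modified divisor 54600: modified quotas Teal 14.660, Amber 14.301, Green 2.759.
Rounding down: Teal 14, Amber 14, Green 2 (total 30).
Teal receives 14.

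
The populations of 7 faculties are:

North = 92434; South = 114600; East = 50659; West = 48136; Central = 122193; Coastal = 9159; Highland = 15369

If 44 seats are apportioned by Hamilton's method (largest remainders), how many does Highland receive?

1

Total 452550; standard divisor 452550/44 ≈ 10285.227.
Standard quotas: North 8.9871, South 11.1422, East 4.9254, West 4.6801, Central 11.8804, Coastal 0.8905, Highland 1.4943.
Lower quotas: North 8, South 11, East 4, West 4, Central 11, Coastal 0, Highland 1 (sum 39, leaving 5 seats).
Remainders in descending order: North 0.9871, East 0.9254, Coastal 0.8905, Central 0.8804, West 0.6801, Highland 0.4943, South 0.1422.
The surplus seats go to North, East, Coastal, Central, West.
Highland receives 1.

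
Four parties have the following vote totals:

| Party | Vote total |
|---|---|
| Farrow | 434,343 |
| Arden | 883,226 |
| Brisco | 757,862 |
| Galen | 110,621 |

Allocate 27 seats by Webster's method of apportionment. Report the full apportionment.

Farrow: 5, Arden: 11, Brisco: 10, Galen: 1

Standard divisor 2186052/27 ≈ 80964.889; standard quotas: Farrow 5.365, Arden 10.909, Brisco 9.360, Galen 1.366.
Rounding to the nearest integer gives 5, 11, 9, 1 = 26 seats, so the divisor must be adjusted.
With modified divisor 79400: modified quotas Farrow 5.470, Arden 11.124, Brisco 9.545, Galen 1.393.
Rounding to the nearest integer: Farrow 5, Arden 11, Brisco 10, Galen 1 (total 27).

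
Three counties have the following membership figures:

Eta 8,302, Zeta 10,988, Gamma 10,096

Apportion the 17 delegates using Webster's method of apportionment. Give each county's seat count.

Eta 5, Zeta 6, Gamma 6

Standard divisor 29386/17 ≈ 1728.588; standard quotas: Eta 4.803, Zeta 6.357, Gamma 5.841.
Rounding to the nearest integer gives Eta 5, Zeta 6, Gamma 6 — total 17, matching the house size, so no adjustment is needed.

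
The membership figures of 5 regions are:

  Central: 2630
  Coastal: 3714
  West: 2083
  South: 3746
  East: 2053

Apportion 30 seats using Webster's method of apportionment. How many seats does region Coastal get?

Standard divisor 14226/30 ≈ 474.2; standard quotas: Central 5.546, Coastal 7.832, West 4.393, South 7.900, East 4.329.
Rounding to the nearest integer gives Central 6, Coastal 8, West 4, South 8, East 4 — total 30, matching the house size, so no adjustment is needed.
Coastal receives 8.

8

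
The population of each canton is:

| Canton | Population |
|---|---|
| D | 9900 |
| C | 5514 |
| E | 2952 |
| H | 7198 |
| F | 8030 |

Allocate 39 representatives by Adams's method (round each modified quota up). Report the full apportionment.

D 11; C 7; E 4; H 8; F 9

Standard divisor 33594/39 ≈ 861.385; standard quotas: D 11.493, C 6.401, E 3.427, H 8.356, F 9.322.
Rounding up gives 12, 7, 4, 9, 10 = 42 seats, so the divisor must be adjusted.
With modified divisor 910: modified quotas D 10.879, C 6.059, E 3.244, H 7.910, F 8.824.
Rounding up: D 11, C 7, E 4, H 8, F 9 (total 39).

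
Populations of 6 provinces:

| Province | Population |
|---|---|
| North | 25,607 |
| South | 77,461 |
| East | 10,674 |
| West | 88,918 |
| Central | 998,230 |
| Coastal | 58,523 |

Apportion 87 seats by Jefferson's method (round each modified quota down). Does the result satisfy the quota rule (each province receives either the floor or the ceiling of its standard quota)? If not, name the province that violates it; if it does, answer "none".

Standard quotas: North 1.769, South 5.351, East 0.737, West 6.142, Central 68.958, Coastal 4.043.
Jefferson allocation: North 1, South 5, East 0, West 6, Central 71, Coastal 4.
Central has quota 68.958 (lower 68, upper 69) but receives 71 — outside the quota interval.

Central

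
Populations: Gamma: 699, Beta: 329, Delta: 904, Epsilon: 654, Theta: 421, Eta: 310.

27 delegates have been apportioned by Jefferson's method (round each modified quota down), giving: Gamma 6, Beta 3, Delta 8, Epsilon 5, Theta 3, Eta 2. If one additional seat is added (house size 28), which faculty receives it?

Priority for the next seat is population ÷ (current seats + 1).
Priorities: Gamma 99.857, Beta 82.250, Delta 100.444, Epsilon 109.000, Theta 105.250, Eta 103.333.
Highest priority: Epsilon.

Epsilon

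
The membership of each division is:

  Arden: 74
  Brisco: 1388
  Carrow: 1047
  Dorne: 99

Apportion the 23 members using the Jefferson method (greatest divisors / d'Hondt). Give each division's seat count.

Arden 0, Brisco 13, Carrow 10, Dorne 0

Standard divisor 2608/23 ≈ 113.391; standard quotas: Arden 0.653, Brisco 12.241, Carrow 9.234, Dorne 0.873.
Rounding down gives 0, 12, 9, 0 = 21 seats, so the divisor must be adjusted.
With modified divisor 102: modified quotas Arden 0.725, Brisco 13.608, Carrow 10.265, Dorne 0.971.
Rounding down: Arden 0, Brisco 13, Carrow 10, Dorne 0 (total 23).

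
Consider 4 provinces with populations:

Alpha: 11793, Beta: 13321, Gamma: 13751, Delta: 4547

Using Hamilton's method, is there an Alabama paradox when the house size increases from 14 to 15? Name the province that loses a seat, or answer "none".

At 14 seats: Alpha 4, Beta 4, Gamma 4, Delta 2.
At 15 seats: Alpha 4, Beta 5, Gamma 5, Delta 1.
Delta drops from 2 to 1.

Delta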